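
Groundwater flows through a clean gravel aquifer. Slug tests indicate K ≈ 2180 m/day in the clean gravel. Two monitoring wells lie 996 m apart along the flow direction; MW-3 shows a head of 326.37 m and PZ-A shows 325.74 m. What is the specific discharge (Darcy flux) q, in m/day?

1.38

Hydraulic gradient i = (326.37 − 325.74) / 996 = 0.63 / 996 = 0.0006325.
Specific discharge q = K · i = 2180 × 0.0006325 = 1.379 m/day.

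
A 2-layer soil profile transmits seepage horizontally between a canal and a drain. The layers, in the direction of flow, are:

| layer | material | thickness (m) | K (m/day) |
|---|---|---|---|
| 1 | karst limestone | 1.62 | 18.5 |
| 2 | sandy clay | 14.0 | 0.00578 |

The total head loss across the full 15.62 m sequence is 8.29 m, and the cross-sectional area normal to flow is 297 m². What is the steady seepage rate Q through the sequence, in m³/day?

1.02

Flow is perpendicular to layering, so the layers act in series and the equivalent K is the thickness-weighted harmonic mean.
Total thickness L = 1.62 + 14.0 = 15.62 m.
Σ(b_i/K_i) = 1.62/18.5 + 14.0/0.00578 = 2422 d.
K_eq = L / Σ(b_i/K_i) = 15.62 / 2422 = 0.006449 m/day.
Q = K_eq · A · (Δh/L) = 0.006449 × 297 × (8.29/15.62) = 1.016 m³/day.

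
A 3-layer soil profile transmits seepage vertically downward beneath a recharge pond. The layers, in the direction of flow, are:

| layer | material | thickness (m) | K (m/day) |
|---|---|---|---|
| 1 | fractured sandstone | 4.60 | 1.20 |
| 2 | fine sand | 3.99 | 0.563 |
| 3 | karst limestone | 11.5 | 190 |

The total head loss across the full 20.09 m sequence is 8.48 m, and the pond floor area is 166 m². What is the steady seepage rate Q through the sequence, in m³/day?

Flow is perpendicular to layering, so the layers act in series and the equivalent K is the thickness-weighted harmonic mean.
Total thickness L = 4.60 + 3.99 + 11.5 = 20.09 m.
Σ(b_i/K_i) = 4.60/1.20 + 3.99/0.563 + 11.5/190 = 10.98 d.
K_eq = L / Σ(b_i/K_i) = 20.09 / 10.98 = 1.830 m/day.
Q = K_eq · A · (Δh/L) = 1.830 × 166 × (8.48/20.09) = 128.2 m³/day.

128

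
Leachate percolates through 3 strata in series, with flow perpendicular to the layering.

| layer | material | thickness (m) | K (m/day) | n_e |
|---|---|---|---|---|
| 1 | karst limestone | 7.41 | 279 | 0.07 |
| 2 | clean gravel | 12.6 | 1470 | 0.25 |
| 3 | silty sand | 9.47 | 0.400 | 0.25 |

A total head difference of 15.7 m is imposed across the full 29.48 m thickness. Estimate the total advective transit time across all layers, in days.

With flow normal to the layers, continuity requires the same specific discharge q through every layer.
Σ(b_i/K_i) = 7.41/279 + 12.6/1470 + 9.47/0.400 = 23.71 d.
q = Δh / Σ(b_i/K_i) = 15.7 / 23.71 = 0.6622 m/day.
In each layer the seepage velocity is v_i = q/n_i, so the layer transit time is t_i = b_i·n_i / q:
  layer 1 (karst limestone): t_1 = 7.41 × 0.07 / 0.6622 = 0.7833 d
  layer 2 (clean gravel): t_2 = 12.6 × 0.25 / 0.6622 = 4.757 d
  layer 3 (silty sand): t_3 = 9.47 × 0.25 / 0.6622 = 3.575 d
Total t = Σ t_i = 9.116 days.

9.12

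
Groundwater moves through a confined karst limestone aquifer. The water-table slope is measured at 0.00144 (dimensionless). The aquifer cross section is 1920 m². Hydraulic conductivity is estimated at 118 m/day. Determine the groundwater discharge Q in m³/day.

Hydraulic gradient i = 0.00144.
Darcy's law: Q = K · A · i = 118.0 × 1920 × 0.001440 = 326.2 m³/day.

326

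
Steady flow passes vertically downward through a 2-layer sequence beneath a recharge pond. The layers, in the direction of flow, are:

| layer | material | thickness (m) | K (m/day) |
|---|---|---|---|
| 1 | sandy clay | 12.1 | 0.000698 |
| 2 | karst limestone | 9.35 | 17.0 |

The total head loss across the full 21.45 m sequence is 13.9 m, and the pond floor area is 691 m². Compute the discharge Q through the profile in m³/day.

0.554

Flow is perpendicular to layering, so the layers act in series and the equivalent K is the thickness-weighted harmonic mean.
Total thickness L = 12.1 + 9.35 = 21.45 m.
Σ(b_i/K_i) = 12.1/0.000698 + 9.35/17.0 = 17336 d.
K_eq = L / Σ(b_i/K_i) = 21.45 / 17336 = 0.001237 m/day.
Q = K_eq · A · (Δh/L) = 0.001237 × 691 × (13.9/21.45) = 0.5541 m³/day.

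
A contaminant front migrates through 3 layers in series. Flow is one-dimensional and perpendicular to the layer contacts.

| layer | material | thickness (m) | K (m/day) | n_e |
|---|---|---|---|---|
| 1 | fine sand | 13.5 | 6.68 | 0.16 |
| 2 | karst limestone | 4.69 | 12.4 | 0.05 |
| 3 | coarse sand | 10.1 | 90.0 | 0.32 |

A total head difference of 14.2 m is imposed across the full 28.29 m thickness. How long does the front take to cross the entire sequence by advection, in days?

0.995

With flow normal to the layers, continuity requires the same specific discharge q through every layer.
Σ(b_i/K_i) = 13.5/6.68 + 4.69/12.4 + 10.1/90.0 = 2.511 d.
q = Δh / Σ(b_i/K_i) = 14.2 / 2.511 = 5.654 m/day.
In each layer the seepage velocity is v_i = q/n_i, so the layer transit time is t_i = b_i·n_i / q:
  layer 1 (fine sand): t_1 = 13.5 × 0.16 / 5.654 = 0.3820 d
  layer 2 (karst limestone): t_2 = 4.69 × 0.05 / 5.654 = 0.04147 d
  layer 3 (coarse sand): t_3 = 10.1 × 0.32 / 5.654 = 0.5716 d
Total t = Σ t_i = 0.9951 days.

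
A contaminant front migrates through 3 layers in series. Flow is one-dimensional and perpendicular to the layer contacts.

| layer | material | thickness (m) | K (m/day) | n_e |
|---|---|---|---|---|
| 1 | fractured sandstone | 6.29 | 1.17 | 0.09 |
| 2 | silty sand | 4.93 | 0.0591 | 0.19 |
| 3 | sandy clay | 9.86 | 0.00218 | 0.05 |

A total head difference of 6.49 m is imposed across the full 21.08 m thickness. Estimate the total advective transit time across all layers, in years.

3.88

With flow normal to the layers, continuity requires the same specific discharge q through every layer.
Σ(b_i/K_i) = 6.29/1.17 + 4.93/0.0591 + 9.86/0.00218 = 4612 d.
q = Δh / Σ(b_i/K_i) = 6.49 / 4612 = 0.001407 m/day.
In each layer the seepage velocity is v_i = q/n_i, so the layer transit time is t_i = b_i·n_i / q:
  layer 1 (fractured sandstone): t_1 = 6.29 × 0.09 / 0.001407 = 402.3 d
  layer 2 (silty sand): t_2 = 4.93 × 0.19 / 0.001407 = 665.6 d
  layer 3 (sandy clay): t_3 = 9.86 × 0.05 / 0.001407 = 350.3 d
Total t = Σ t_i = 1418 days = 3.883 years.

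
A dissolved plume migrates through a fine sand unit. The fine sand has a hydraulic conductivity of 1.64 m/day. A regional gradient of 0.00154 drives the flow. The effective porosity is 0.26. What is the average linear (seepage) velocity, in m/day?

0.00971

Hydraulic gradient i = 0.00154.
Darcy flux q = K · i = 1.640 × 0.001540 = 0.002526 m/day.
Seepage velocity v = q / n_e = 0.002526 / 0.26 = 0.009714 m/day.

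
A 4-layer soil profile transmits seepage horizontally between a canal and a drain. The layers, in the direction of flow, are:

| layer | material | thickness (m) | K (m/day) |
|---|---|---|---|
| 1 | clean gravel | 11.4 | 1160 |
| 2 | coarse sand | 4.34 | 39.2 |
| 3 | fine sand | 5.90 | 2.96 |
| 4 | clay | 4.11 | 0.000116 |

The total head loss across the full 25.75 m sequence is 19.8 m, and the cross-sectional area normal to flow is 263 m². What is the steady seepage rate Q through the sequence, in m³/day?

Flow is perpendicular to layering, so the layers act in series and the equivalent K is the thickness-weighted harmonic mean.
Total thickness L = 11.4 + 4.34 + 5.90 + 4.11 = 25.75 m.
Σ(b_i/K_i) = 11.4/1160 + 4.34/39.2 + 5.90/2.96 + 4.11/0.000116 = 35433 d.
K_eq = L / Σ(b_i/K_i) = 25.75 / 35433 = 0.0007267 m/day.
Q = K_eq · A · (Δh/L) = 0.0007267 × 263 × (19.8/25.75) = 0.1470 m³/day.

0.147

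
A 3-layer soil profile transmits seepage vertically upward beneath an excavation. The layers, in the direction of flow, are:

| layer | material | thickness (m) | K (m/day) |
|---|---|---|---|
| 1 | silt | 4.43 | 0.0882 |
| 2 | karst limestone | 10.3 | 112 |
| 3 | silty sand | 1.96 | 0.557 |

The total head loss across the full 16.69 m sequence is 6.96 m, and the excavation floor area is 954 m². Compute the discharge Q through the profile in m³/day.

Flow is perpendicular to layering, so the layers act in series and the equivalent K is the thickness-weighted harmonic mean.
Total thickness L = 4.43 + 10.3 + 1.96 = 16.69 m.
Σ(b_i/K_i) = 4.43/0.0882 + 10.3/112 + 1.96/0.557 = 53.84 d.
K_eq = L / Σ(b_i/K_i) = 16.69 / 53.84 = 0.3100 m/day.
Q = K_eq · A · (Δh/L) = 0.3100 × 954 × (6.96/16.69) = 123.3 m³/day.

123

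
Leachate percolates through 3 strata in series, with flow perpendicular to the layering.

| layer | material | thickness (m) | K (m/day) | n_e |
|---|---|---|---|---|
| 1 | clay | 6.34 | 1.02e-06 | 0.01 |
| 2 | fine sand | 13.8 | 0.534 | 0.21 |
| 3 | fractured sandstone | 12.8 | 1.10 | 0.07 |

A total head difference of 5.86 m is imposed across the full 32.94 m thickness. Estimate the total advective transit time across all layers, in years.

11200

With flow normal to the layers, continuity requires the same specific discharge q through every layer.
Σ(b_i/K_i) = 6.34/1.02e-06 + 13.8/0.534 + 12.8/1.10 = 6.216e+06 d.
q = Δh / Σ(b_i/K_i) = 5.86 / 6.216e+06 = 9.428e-07 m/day.
In each layer the seepage velocity is v_i = q/n_i, so the layer transit time is t_i = b_i·n_i / q:
  layer 1 (clay): t_1 = 6.34 × 0.01 / 9.428e-07 = 67249 d
  layer 2 (fine sand): t_2 = 13.8 × 0.21 / 9.428e-07 = 3.074e+06 d
  layer 3 (fractured sandstone): t_3 = 12.8 × 0.07 / 9.428e-07 = 9.504e+05 d
Total t = Σ t_i = 4.092e+06 days = 11202 years.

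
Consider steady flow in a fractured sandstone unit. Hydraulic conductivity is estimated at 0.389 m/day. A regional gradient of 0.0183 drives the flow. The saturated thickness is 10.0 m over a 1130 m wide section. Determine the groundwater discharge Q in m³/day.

80.4

Cross-sectional area A = 1130 × 10.0 = 11300 m².
Hydraulic gradient i = 0.0183.
Darcy's law: Q = K · A · i = 0.3890 × 11300 × 0.01830 = 80.44 m³/day.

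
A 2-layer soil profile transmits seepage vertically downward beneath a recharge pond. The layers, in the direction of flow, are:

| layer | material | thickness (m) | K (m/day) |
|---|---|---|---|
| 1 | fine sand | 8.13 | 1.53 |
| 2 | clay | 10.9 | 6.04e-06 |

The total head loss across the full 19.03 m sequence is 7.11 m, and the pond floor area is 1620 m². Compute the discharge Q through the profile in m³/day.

0.00638

Flow is perpendicular to layering, so the layers act in series and the equivalent K is the thickness-weighted harmonic mean.
Total thickness L = 8.13 + 10.9 = 19.03 m.
Σ(b_i/K_i) = 8.13/1.53 + 10.9/6.04e-06 = 1.805e+06 d.
K_eq = L / Σ(b_i/K_i) = 19.03 / 1.805e+06 = 1.055e-05 m/day.
Q = K_eq · A · (Δh/L) = 1.055e-05 × 1620 × (7.11/19.03) = 0.006383 m³/day.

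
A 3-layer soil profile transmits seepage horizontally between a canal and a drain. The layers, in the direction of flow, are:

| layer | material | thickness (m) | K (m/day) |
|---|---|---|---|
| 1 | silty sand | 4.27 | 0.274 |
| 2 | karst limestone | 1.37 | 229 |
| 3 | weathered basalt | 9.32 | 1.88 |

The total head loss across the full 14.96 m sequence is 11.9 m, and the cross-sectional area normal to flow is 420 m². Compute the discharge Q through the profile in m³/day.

Flow is perpendicular to layering, so the layers act in series and the equivalent K is the thickness-weighted harmonic mean.
Total thickness L = 4.27 + 1.37 + 9.32 = 14.96 m.
Σ(b_i/K_i) = 4.27/0.274 + 1.37/229 + 9.32/1.88 = 20.55 d.
K_eq = L / Σ(b_i/K_i) = 14.96 / 20.55 = 0.7281 m/day.
Q = K_eq · A · (Δh/L) = 0.7281 × 420 × (11.9/14.96) = 243.2 m³/day.

243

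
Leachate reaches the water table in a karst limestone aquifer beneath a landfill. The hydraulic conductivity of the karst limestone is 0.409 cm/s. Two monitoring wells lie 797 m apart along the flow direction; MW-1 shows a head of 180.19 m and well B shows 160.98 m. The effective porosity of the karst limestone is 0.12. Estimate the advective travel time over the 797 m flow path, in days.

Convert K: 0.409 cm/s × 864 = 353.4 m/day.
Hydraulic gradient i = (180.19 − 160.98) / 797 = 19.21 / 797 = 0.02410.
Darcy flux q = K · i = 353.4 × 0.02410 = 8.517 m/day.
Seepage velocity v = q / n_e = 8.517 / 0.12 = 70.98 m/day.
Travel time t = L / v = 797 / 70.98 = 11.23 days.

11.2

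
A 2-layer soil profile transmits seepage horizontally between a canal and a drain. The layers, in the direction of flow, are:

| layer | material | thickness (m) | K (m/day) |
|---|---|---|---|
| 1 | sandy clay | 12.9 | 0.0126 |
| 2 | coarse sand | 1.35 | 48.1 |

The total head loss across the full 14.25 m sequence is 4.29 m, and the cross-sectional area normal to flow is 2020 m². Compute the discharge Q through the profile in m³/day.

Flow is perpendicular to layering, so the layers act in series and the equivalent K is the thickness-weighted harmonic mean.
Total thickness L = 12.9 + 1.35 = 14.25 m.
Σ(b_i/K_i) = 12.9/0.0126 + 1.35/48.1 = 1024 d.
K_eq = L / Σ(b_i/K_i) = 14.25 / 1024 = 0.01392 m/day.
Q = K_eq · A · (Δh/L) = 0.01392 × 2020 × (4.29/14.25) = 8.464 m³/day.

8.46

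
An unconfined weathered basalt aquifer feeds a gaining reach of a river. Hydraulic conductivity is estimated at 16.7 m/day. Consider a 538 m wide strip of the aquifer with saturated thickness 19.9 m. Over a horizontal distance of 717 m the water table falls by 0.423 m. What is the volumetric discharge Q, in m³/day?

Cross-sectional area A = 538 × 19.9 = 10706 m².
Hydraulic gradient i = Δh / L = 0.423 / 717 = 0.0005900.
Darcy's law: Q = K · A · i = 16.70 × 10706 × 0.0005900 = 105.5 m³/day.

105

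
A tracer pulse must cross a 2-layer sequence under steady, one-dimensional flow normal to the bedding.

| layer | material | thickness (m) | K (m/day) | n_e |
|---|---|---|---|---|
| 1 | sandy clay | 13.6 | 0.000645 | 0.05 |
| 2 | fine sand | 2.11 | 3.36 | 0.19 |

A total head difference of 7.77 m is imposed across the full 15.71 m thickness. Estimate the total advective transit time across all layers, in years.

With flow normal to the layers, continuity requires the same specific discharge q through every layer.
Σ(b_i/K_i) = 13.6/0.000645 + 2.11/3.36 = 21086 d.
q = Δh / Σ(b_i/K_i) = 7.77 / 21086 = 0.0003685 m/day.
In each layer the seepage velocity is v_i = q/n_i, so the layer transit time is t_i = b_i·n_i / q:
  layer 1 (sandy clay): t_1 = 13.6 × 0.05 / 0.0003685 = 1845 d
  layer 2 (fine sand): t_2 = 2.11 × 0.19 / 0.0003685 = 1088 d
Total t = Σ t_i = 2933 days = 8.031 years.

8.03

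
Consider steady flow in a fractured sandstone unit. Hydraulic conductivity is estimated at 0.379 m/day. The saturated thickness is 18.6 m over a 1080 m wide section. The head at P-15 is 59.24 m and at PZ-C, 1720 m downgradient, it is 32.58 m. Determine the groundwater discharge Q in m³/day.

118

Cross-sectional area A = 1080 × 18.6 = 20088 m².
Hydraulic gradient i = (59.24 − 32.58) / 1720 = 26.66 / 1720 = 0.01550.
Darcy's law: Q = K · A · i = 0.3790 × 20088 × 0.01550 = 118.0 m³/day.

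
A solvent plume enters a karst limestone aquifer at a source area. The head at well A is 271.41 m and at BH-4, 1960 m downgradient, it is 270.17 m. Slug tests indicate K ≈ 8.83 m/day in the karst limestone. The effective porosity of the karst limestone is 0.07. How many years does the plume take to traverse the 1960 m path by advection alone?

Hydraulic gradient i = (271.41 − 270.17) / 1960 = 1.24 / 1960 = 0.0006327.
Darcy flux q = K · i = 8.830 × 0.0006327 = 0.005586 m/day.
Seepage velocity v = q / n_e = 0.005586 / 0.07 = 0.07980 m/day.
Travel time t = L / v = 1960 / 0.07980 = 24560 days = 67.24 years.

67.2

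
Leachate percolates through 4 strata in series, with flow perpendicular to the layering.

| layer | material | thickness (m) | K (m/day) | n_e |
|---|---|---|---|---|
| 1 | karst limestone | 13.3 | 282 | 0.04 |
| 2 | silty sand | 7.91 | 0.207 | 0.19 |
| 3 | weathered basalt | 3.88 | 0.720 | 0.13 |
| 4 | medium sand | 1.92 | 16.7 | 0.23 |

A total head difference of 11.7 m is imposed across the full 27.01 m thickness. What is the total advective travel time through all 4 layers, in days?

With flow normal to the layers, continuity requires the same specific discharge q through every layer.
Σ(b_i/K_i) = 13.3/282 + 7.91/0.207 + 3.88/0.720 + 1.92/16.7 = 43.76 d.
q = Δh / Σ(b_i/K_i) = 11.7 / 43.76 = 0.2673 m/day.
In each layer the seepage velocity is v_i = q/n_i, so the layer transit time is t_i = b_i·n_i / q:
  layer 1 (karst limestone): t_1 = 13.3 × 0.04 / 0.2673 = 1.990 d
  layer 2 (silty sand): t_2 = 7.91 × 0.19 / 0.2673 = 5.622 d
  layer 3 (weathered basalt): t_3 = 3.88 × 0.13 / 0.2673 = 1.887 d
  layer 4 (medium sand): t_4 = 1.92 × 0.23 / 0.2673 = 1.652 d
Total t = Σ t_i = 11.15 days.

11.1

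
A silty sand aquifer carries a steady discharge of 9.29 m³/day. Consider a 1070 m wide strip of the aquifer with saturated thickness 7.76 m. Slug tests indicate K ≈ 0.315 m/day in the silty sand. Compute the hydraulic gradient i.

0.00355

Cross-sectional area A = 1070 × 7.76 = 8303 m².
From Q = K·A·i, i = Q / (K·A) = 9.29 / (0.3150 × 8303) = 0.003552.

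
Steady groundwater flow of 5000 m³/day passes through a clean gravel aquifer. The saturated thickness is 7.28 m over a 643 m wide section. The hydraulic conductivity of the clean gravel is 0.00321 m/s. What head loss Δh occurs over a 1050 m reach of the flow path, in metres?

4.04

Convert K: 0.00321 m/s × 86400 = 277.3 m/day.
Cross-sectional area A = 643 × 7.28 = 4681 m².
From Q = K·A·i, i = Q / (K·A) = 5000 / (277.3 × 4681) = 0.003851.
Head loss Δh = i · L = 0.003851 × 1050 = 4.044 m.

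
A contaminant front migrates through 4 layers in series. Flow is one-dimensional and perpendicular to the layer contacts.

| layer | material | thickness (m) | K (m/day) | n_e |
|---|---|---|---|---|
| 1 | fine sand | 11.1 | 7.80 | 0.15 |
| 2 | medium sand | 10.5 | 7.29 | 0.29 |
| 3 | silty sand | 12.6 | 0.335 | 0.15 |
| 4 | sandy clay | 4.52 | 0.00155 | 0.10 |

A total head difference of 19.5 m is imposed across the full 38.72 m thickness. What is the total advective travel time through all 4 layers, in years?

With flow normal to the layers, continuity requires the same specific discharge q through every layer.
Σ(b_i/K_i) = 11.1/7.80 + 10.5/7.29 + 12.6/0.335 + 4.52/0.00155 = 2957 d.
q = Δh / Σ(b_i/K_i) = 19.5 / 2957 = 0.006595 m/day.
In each layer the seepage velocity is v_i = q/n_i, so the layer transit time is t_i = b_i·n_i / q:
  layer 1 (fine sand): t_1 = 11.1 × 0.15 / 0.006595 = 252.4 d
  layer 2 (medium sand): t_2 = 10.5 × 0.29 / 0.006595 = 461.7 d
  layer 3 (silty sand): t_3 = 12.6 × 0.15 / 0.006595 = 286.6 d
  layer 4 (sandy clay): t_4 = 4.52 × 0.10 / 0.006595 = 68.53 d
Total t = Σ t_i = 1069 days = 2.927 years.

2.93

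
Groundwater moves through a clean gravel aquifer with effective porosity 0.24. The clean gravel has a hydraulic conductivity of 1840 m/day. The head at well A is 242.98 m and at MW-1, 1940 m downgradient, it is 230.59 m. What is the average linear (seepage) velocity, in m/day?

49.0

Hydraulic gradient i = (242.98 − 230.59) / 1940 = 12.39 / 1940 = 0.006387.
Darcy flux q = K · i = 1840 × 0.006387 = 11.75 m/day.
Seepage velocity v = q / n_e = 11.75 / 0.24 = 48.96 m/day.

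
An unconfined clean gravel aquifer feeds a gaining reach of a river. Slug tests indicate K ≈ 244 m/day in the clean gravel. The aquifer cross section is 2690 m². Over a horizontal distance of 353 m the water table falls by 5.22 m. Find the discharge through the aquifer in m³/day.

Hydraulic gradient i = Δh / L = 5.22 / 353 = 0.01479.
Darcy's law: Q = K · A · i = 244.0 × 2690 × 0.01479 = 9706 m³/day.

9710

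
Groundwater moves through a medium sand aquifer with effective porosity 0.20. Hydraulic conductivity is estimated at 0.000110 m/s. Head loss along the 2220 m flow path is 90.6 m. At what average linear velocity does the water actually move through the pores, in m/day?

Convert K: 0.000110 m/s × 86400 = 9.504 m/day.
Hydraulic gradient i = Δh / L = 90.6 / 2220 = 0.04081.
Darcy flux q = K · i = 9.504 × 0.04081 = 0.3879 m/day.
Seepage velocity v = q / n_e = 0.3879 / 0.20 = 1.939 m/day.

1.94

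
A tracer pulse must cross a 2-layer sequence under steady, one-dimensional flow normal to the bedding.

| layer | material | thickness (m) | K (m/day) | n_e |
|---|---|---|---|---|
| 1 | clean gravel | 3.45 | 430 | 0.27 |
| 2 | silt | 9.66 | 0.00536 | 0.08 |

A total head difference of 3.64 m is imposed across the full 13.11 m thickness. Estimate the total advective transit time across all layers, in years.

With flow normal to the layers, continuity requires the same specific discharge q through every layer.
Σ(b_i/K_i) = 3.45/430 + 9.66/0.00536 = 1802 d.
q = Δh / Σ(b_i/K_i) = 3.64 / 1802 = 0.002020 m/day.
In each layer the seepage velocity is v_i = q/n_i, so the layer transit time is t_i = b_i·n_i / q:
  layer 1 (clean gravel): t_1 = 3.45 × 0.27 / 0.002020 = 461.2 d
  layer 2 (silt): t_2 = 9.66 × 0.08 / 0.002020 = 382.6 d
Total t = Σ t_i = 843.8 days = 2.310 years.

2.31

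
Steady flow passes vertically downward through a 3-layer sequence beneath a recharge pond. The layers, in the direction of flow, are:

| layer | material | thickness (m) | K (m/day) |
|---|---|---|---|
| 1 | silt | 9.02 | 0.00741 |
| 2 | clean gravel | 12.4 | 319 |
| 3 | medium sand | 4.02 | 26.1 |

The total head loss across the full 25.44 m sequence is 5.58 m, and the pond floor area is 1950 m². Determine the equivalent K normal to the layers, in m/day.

0.0209

Flow is perpendicular to layering, so the layers act in series and the equivalent K is the thickness-weighted harmonic mean.
Total thickness L = 9.02 + 12.4 + 4.02 = 25.44 m.
Σ(b_i/K_i) = 9.02/0.00741 + 12.4/319 + 4.02/26.1 = 1217 d.
K_eq = L / Σ(b_i/K_i) = 25.44 / 1217 = 0.02090 m/day.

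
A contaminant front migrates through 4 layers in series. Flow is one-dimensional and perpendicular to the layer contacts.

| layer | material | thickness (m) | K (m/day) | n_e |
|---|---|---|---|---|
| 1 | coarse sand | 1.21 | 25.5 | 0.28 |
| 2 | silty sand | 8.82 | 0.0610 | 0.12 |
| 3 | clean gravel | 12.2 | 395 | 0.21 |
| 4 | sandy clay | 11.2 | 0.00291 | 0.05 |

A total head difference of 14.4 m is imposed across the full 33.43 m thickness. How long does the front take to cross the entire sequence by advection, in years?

With flow normal to the layers, continuity requires the same specific discharge q through every layer.
Σ(b_i/K_i) = 1.21/25.5 + 8.82/0.0610 + 12.2/395 + 11.2/0.00291 = 3993 d.
q = Δh / Σ(b_i/K_i) = 14.4 / 3993 = 0.003606 m/day.
In each layer the seepage velocity is v_i = q/n_i, so the layer transit time is t_i = b_i·n_i / q:
  layer 1 (coarse sand): t_1 = 1.21 × 0.28 / 0.003606 = 93.96 d
  layer 2 (silty sand): t_2 = 8.82 × 0.12 / 0.003606 = 293.5 d
  layer 3 (clean gravel): t_3 = 12.2 × 0.21 / 0.003606 = 710.5 d
  layer 4 (sandy clay): t_4 = 11.2 × 0.05 / 0.003606 = 155.3 d
Total t = Σ t_i = 1253 days = 3.431 years.

3.43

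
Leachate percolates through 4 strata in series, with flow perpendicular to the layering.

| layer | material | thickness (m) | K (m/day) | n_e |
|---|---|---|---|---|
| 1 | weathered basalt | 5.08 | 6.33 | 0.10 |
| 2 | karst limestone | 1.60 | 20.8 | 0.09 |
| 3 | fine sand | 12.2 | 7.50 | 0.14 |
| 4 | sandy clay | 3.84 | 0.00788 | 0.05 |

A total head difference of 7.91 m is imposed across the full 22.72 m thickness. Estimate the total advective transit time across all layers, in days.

158

With flow normal to the layers, continuity requires the same specific discharge q through every layer.
Σ(b_i/K_i) = 5.08/6.33 + 1.60/20.8 + 12.2/7.50 + 3.84/0.00788 = 489.8 d.
q = Δh / Σ(b_i/K_i) = 7.91 / 489.8 = 0.01615 m/day.
In each layer the seepage velocity is v_i = q/n_i, so the layer transit time is t_i = b_i·n_i / q:
  layer 1 (weathered basalt): t_1 = 5.08 × 0.10 / 0.01615 = 31.46 d
  layer 2 (karst limestone): t_2 = 1.60 × 0.09 / 0.01615 = 8.917 d
  layer 3 (fine sand): t_3 = 12.2 × 0.14 / 0.01615 = 105.8 d
  layer 4 (sandy clay): t_4 = 3.84 × 0.05 / 0.01615 = 11.89 d
Total t = Σ t_i = 158.0 days.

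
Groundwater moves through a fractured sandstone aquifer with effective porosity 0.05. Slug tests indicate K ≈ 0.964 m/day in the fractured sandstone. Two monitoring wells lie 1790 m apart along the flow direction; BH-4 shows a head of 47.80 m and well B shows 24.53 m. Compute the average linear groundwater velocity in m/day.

Hydraulic gradient i = (47.80 − 24.53) / 1790 = 23.27 / 1790 = 0.01300.
Darcy flux q = K · i = 0.9640 × 0.01300 = 0.01253 m/day.
Seepage velocity v = q / n_e = 0.01253 / 0.05 = 0.2506 m/day.

0.251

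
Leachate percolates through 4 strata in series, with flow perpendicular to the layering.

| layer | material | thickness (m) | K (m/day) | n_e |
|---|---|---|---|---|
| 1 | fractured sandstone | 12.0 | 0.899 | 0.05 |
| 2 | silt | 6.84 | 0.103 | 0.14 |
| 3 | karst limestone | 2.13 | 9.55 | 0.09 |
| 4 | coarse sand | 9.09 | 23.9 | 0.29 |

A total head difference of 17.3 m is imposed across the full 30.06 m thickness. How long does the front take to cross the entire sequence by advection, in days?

20.4

With flow normal to the layers, continuity requires the same specific discharge q through every layer.
Σ(b_i/K_i) = 12.0/0.899 + 6.84/0.103 + 2.13/9.55 + 9.09/23.9 = 80.36 d.
q = Δh / Σ(b_i/K_i) = 17.3 / 80.36 = 0.2153 m/day.
In each layer the seepage velocity is v_i = q/n_i, so the layer transit time is t_i = b_i·n_i / q:
  layer 1 (fractured sandstone): t_1 = 12.0 × 0.05 / 0.2153 = 2.787 d
  layer 2 (silt): t_2 = 6.84 × 0.14 / 0.2153 = 4.448 d
  layer 3 (karst limestone): t_3 = 2.13 × 0.09 / 0.2153 = 0.8905 d
  layer 4 (coarse sand): t_4 = 9.09 × 0.29 / 0.2153 = 12.24 d
Total t = Σ t_i = 20.37 days.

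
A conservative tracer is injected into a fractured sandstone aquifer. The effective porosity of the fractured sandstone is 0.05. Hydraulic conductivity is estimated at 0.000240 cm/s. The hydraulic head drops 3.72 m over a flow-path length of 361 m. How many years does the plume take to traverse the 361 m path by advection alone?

23.1

Convert K: 0.000240 cm/s × 864 = 0.2074 m/day.
Hydraulic gradient i = Δh / L = 3.72 / 361 = 0.01030.
Darcy flux q = K · i = 0.2074 × 0.01030 = 0.002137 m/day.
Seepage velocity v = q / n_e = 0.002137 / 0.05 = 0.04274 m/day.
Travel time t = L / v = 361 / 0.04274 = 8447 days = 23.13 years.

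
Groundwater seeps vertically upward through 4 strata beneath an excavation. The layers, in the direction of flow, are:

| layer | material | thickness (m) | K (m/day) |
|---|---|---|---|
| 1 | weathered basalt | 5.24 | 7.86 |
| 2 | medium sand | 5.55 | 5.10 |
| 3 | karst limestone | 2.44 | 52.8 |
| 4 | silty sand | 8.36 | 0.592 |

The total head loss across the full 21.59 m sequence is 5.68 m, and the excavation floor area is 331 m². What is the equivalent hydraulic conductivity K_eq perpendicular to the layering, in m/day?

1.36

Flow is perpendicular to layering, so the layers act in series and the equivalent K is the thickness-weighted harmonic mean.
Total thickness L = 5.24 + 5.55 + 2.44 + 8.36 = 21.59 m.
Σ(b_i/K_i) = 5.24/7.86 + 5.55/5.10 + 2.44/52.8 + 8.36/0.592 = 15.92 d.
K_eq = L / Σ(b_i/K_i) = 21.59 / 15.92 = 1.356 m/day.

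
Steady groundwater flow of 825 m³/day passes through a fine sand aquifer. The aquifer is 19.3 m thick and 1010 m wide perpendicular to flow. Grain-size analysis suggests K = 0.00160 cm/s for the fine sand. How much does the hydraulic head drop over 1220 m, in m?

37.4

Convert K: 0.00160 cm/s × 864 = 1.382 m/day.
Cross-sectional area A = 1010 × 19.3 = 19493 m².
From Q = K·A·i, i = Q / (K·A) = 825 / (1.382 × 19493) = 0.03062.
Head loss Δh = i · L = 0.03062 × 1220 = 37.35 m.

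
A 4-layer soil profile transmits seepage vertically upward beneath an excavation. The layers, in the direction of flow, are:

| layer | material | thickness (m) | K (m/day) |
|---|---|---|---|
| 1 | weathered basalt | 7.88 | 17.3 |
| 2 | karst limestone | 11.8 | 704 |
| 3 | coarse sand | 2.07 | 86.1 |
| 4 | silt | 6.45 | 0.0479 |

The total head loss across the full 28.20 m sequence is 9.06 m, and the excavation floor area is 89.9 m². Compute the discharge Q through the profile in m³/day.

Flow is perpendicular to layering, so the layers act in series and the equivalent K is the thickness-weighted harmonic mean.
Total thickness L = 7.88 + 11.8 + 2.07 + 6.45 = 28.20 m.
Σ(b_i/K_i) = 7.88/17.3 + 11.8/704 + 2.07/86.1 + 6.45/0.0479 = 135.2 d.
K_eq = L / Σ(b_i/K_i) = 28.20 / 135.2 = 0.2087 m/day.
Q = K_eq · A · (Δh/L) = 0.2087 × 89.9 × (9.06/28.20) = 6.027 m³/day.

6.03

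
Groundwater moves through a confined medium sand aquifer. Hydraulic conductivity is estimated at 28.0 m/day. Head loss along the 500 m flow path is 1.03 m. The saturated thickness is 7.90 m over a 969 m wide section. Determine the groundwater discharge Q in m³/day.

Cross-sectional area A = 969 × 7.90 = 7655 m².
Hydraulic gradient i = Δh / L = 1.03 / 500 = 0.002060.
Darcy's law: Q = K · A · i = 28.00 × 7655 × 0.002060 = 441.5 m³/day.

442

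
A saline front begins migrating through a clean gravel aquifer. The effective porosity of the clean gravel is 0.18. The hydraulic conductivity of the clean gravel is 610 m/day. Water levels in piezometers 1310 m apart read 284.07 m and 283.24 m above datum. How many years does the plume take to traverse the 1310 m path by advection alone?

1.67

Hydraulic gradient i = (284.07 − 283.24) / 1310 = 0.83 / 1310 = 0.0006336.
Darcy flux q = K · i = 610.0 × 0.0006336 = 0.3865 m/day.
Seepage velocity v = q / n_e = 0.3865 / 0.18 = 2.147 m/day.
Travel time t = L / v = 1310 / 2.147 = 610.1 days = 1.670 years.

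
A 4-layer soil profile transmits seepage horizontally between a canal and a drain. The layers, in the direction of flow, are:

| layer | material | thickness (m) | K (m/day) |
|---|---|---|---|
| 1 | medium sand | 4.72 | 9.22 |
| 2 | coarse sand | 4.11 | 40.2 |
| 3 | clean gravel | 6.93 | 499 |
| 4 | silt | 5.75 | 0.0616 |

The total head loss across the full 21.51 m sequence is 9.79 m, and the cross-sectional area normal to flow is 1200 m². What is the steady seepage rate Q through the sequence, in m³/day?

Flow is perpendicular to layering, so the layers act in series and the equivalent K is the thickness-weighted harmonic mean.
Total thickness L = 4.72 + 4.11 + 6.93 + 5.75 = 21.51 m.
Σ(b_i/K_i) = 4.72/9.22 + 4.11/40.2 + 6.93/499 + 5.75/0.0616 = 93.97 d.
K_eq = L / Σ(b_i/K_i) = 21.51 / 93.97 = 0.2289 m/day.
Q = K_eq · A · (Δh/L) = 0.2289 × 1200 × (9.79/21.51) = 125.0 m³/day.

125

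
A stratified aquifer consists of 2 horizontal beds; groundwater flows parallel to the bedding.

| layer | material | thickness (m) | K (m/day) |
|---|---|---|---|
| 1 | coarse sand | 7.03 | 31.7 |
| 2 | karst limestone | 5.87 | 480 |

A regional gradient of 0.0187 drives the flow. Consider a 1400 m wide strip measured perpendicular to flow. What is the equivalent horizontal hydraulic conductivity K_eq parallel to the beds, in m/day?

236

Flow is parallel to layering, so each bed carries its own Darcy discharge and the transmissivities add.
Σ(K_i·b_i) = 31.7×7.03 + 480×5.87 = 3040 m²/day.
Total thickness b = 12.90 m, so K_eq = Σ(K_i·b_i)/b = 235.7 m/day.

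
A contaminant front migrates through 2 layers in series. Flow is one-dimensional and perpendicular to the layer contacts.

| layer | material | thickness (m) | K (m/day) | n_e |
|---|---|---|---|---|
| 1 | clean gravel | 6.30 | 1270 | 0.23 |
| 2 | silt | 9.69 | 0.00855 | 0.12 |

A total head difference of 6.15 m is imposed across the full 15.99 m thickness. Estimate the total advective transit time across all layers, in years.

With flow normal to the layers, continuity requires the same specific discharge q through every layer.
Σ(b_i/K_i) = 6.30/1270 + 9.69/0.00855 = 1133 d.
q = Δh / Σ(b_i/K_i) = 6.15 / 1133 = 0.005426 m/day.
In each layer the seepage velocity is v_i = q/n_i, so the layer transit time is t_i = b_i·n_i / q:
  layer 1 (clean gravel): t_1 = 6.30 × 0.23 / 0.005426 = 267.0 d
  layer 2 (silt): t_2 = 9.69 × 0.12 / 0.005426 = 214.3 d
Total t = Σ t_i = 481.3 days = 1.318 years.

1.32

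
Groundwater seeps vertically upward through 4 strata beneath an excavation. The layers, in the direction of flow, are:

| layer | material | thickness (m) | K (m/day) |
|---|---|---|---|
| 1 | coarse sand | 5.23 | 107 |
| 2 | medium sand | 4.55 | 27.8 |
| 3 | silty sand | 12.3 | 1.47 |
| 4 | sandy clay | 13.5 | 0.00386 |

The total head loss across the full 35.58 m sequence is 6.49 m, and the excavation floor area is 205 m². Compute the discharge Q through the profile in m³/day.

Flow is perpendicular to layering, so the layers act in series and the equivalent K is the thickness-weighted harmonic mean.
Total thickness L = 5.23 + 4.55 + 12.3 + 13.5 = 35.58 m.
Σ(b_i/K_i) = 5.23/107 + 4.55/27.8 + 12.3/1.47 + 13.5/0.00386 = 3506 d.
K_eq = L / Σ(b_i/K_i) = 35.58 / 3506 = 0.01015 m/day.
Q = K_eq · A · (Δh/L) = 0.01015 × 205 × (6.49/35.58) = 0.3795 m³/day.

0.379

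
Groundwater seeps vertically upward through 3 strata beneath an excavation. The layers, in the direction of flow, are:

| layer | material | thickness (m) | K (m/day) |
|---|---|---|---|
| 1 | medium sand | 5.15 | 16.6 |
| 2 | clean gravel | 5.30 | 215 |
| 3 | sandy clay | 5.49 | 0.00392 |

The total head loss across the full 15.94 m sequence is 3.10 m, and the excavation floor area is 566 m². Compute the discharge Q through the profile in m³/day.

1.25

Flow is perpendicular to layering, so the layers act in series and the equivalent K is the thickness-weighted harmonic mean.
Total thickness L = 5.15 + 5.30 + 5.49 = 15.94 m.
Σ(b_i/K_i) = 5.15/16.6 + 5.30/215 + 5.49/0.00392 = 1401 d.
K_eq = L / Σ(b_i/K_i) = 15.94 / 1401 = 0.01138 m/day.
Q = K_eq · A · (Δh/L) = 0.01138 × 566 × (3.10/15.94) = 1.253 m³/day.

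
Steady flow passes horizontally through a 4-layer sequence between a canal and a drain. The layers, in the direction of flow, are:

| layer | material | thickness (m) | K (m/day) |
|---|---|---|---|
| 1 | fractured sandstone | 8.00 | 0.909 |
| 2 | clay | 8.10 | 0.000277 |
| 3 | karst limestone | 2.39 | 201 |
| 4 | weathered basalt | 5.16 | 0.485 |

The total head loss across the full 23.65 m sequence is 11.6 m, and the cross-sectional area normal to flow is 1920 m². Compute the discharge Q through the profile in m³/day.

0.761

Flow is perpendicular to layering, so the layers act in series and the equivalent K is the thickness-weighted harmonic mean.
Total thickness L = 8.00 + 8.10 + 2.39 + 5.16 = 23.65 m.
Σ(b_i/K_i) = 8.00/0.909 + 8.10/0.000277 + 2.39/201 + 5.16/0.485 = 29261 d.
K_eq = L / Σ(b_i/K_i) = 23.65 / 29261 = 0.0008082 m/day.
Q = K_eq · A · (Δh/L) = 0.0008082 × 1920 × (11.6/23.65) = 0.7611 m³/day.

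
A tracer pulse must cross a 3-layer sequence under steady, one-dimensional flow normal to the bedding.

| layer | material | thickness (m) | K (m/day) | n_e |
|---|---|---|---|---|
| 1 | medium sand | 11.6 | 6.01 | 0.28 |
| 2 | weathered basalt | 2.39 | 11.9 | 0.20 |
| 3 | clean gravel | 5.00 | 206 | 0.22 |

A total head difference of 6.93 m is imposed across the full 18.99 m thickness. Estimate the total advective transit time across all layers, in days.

1.50

With flow normal to the layers, continuity requires the same specific discharge q through every layer.
Σ(b_i/K_i) = 11.6/6.01 + 2.39/11.9 + 5.00/206 = 2.155 d.
q = Δh / Σ(b_i/K_i) = 6.93 / 2.155 = 3.215 m/day.
In each layer the seepage velocity is v_i = q/n_i, so the layer transit time is t_i = b_i·n_i / q:
  layer 1 (medium sand): t_1 = 11.6 × 0.28 / 3.215 = 1.010 d
  layer 2 (weathered basalt): t_2 = 2.39 × 0.20 / 3.215 = 0.1487 d
  layer 3 (clean gravel): t_3 = 5.00 × 0.22 / 3.215 = 0.3421 d
Total t = Σ t_i = 1.501 days.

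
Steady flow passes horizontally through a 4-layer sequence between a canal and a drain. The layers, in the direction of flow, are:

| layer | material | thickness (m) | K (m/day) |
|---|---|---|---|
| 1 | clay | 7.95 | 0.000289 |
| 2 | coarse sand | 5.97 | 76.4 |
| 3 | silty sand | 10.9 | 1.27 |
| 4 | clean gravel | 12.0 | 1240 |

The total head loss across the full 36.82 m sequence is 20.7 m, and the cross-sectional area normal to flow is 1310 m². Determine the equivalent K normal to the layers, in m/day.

Flow is perpendicular to layering, so the layers act in series and the equivalent K is the thickness-weighted harmonic mean.
Total thickness L = 7.95 + 5.97 + 10.9 + 12.0 = 36.82 m.
Σ(b_i/K_i) = 7.95/0.000289 + 5.97/76.4 + 10.9/1.27 + 12.0/1240 = 27517 d.
K_eq = L / Σ(b_i/K_i) = 36.82 / 27517 = 0.001338 m/day.

0.00134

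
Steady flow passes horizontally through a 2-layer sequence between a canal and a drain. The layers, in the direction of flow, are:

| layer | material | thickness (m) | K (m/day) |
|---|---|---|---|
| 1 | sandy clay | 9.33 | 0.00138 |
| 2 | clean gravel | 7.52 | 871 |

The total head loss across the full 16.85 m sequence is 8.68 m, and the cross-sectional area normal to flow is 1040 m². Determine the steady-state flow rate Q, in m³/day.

Flow is perpendicular to layering, so the layers act in series and the equivalent K is the thickness-weighted harmonic mean.
Total thickness L = 9.33 + 7.52 = 16.85 m.
Σ(b_i/K_i) = 9.33/0.00138 + 7.52/871 = 6761 d.
K_eq = L / Σ(b_i/K_i) = 16.85 / 6761 = 0.002492 m/day.
Q = K_eq · A · (Δh/L) = 0.002492 × 1040 × (8.68/16.85) = 1.335 m³/day.

1.34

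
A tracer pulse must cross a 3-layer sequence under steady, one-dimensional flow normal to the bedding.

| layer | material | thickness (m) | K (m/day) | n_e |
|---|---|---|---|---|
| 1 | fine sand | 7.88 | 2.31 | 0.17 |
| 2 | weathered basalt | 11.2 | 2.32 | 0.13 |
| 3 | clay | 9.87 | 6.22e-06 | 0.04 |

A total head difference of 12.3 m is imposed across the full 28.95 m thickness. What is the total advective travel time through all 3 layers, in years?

1130

With flow normal to the layers, continuity requires the same specific discharge q through every layer.
Σ(b_i/K_i) = 7.88/2.31 + 11.2/2.32 + 9.87/6.22e-06 = 1.587e+06 d.
q = Δh / Σ(b_i/K_i) = 12.3 / 1.587e+06 = 7.751e-06 m/day.
In each layer the seepage velocity is v_i = q/n_i, so the layer transit time is t_i = b_i·n_i / q:
  layer 1 (fine sand): t_1 = 7.88 × 0.17 / 7.751e-06 = 1.728e+05 d
  layer 2 (weathered basalt): t_2 = 11.2 × 0.13 / 7.751e-06 = 1.878e+05 d
  layer 3 (clay): t_3 = 9.87 × 0.04 / 7.751e-06 = 50933 d
Total t = Σ t_i = 4.116e+05 days = 1127 years.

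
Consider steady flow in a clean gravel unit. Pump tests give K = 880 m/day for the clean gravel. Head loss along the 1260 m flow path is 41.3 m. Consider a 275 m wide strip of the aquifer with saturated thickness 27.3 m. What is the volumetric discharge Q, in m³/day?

Cross-sectional area A = 275 × 27.3 = 7508 m².
Hydraulic gradient i = Δh / L = 41.3 / 1260 = 0.03278.
Darcy's law: Q = K · A · i = 880.0 × 7508 × 0.03278 = 2.165e+05 m³/day.

217000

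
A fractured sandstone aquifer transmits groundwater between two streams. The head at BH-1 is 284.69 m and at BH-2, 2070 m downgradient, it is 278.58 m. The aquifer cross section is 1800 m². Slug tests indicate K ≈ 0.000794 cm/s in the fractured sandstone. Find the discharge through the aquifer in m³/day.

3.64

Convert K: 0.000794 cm/s × 864 = 0.6860 m/day.
Hydraulic gradient i = (284.69 − 278.58) / 2070 = 6.11 / 2070 = 0.002952.
Darcy's law: Q = K · A · i = 0.6860 × 1800 × 0.002952 = 3.645 m³/day.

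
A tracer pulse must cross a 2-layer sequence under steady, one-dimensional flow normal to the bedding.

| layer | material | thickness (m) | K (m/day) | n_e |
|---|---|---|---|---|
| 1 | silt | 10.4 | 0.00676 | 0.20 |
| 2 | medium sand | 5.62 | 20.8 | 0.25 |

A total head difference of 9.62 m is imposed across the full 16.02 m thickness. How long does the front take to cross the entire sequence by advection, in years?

1.53

With flow normal to the layers, continuity requires the same specific discharge q through every layer.
Σ(b_i/K_i) = 10.4/0.00676 + 5.62/20.8 = 1539 d.
q = Δh / Σ(b_i/K_i) = 9.62 / 1539 = 0.006252 m/day.
In each layer the seepage velocity is v_i = q/n_i, so the layer transit time is t_i = b_i·n_i / q:
  layer 1 (silt): t_1 = 10.4 × 0.20 / 0.006252 = 332.7 d
  layer 2 (medium sand): t_2 = 5.62 × 0.25 / 0.006252 = 224.7 d
Total t = Σ t_i = 557.4 days = 1.526 years.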